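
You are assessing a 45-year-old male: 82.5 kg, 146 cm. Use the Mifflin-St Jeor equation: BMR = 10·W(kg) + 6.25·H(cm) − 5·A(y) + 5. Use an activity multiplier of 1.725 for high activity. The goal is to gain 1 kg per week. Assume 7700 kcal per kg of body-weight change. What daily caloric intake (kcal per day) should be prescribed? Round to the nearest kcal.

Mifflin-St Jeor (male): BMR = 10(82.5) + 6.25(146) − 5(45) + 5 = 825 + 912.5 − 225 + 5 = 1517.5 kcal/day.
TEE = 1517.5 × 1.725 = 2617.6875 kcal/day.
Required daily surplus = 1 × 7700 ÷ 7 = 1100 kcal/day.
Target intake = 2617.6875 + 1100 = 3717.6875 kcal/day.

3718 kcal per day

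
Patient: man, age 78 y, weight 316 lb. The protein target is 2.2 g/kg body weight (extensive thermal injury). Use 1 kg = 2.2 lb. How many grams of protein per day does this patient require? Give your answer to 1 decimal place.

Weight in kg = 316 ÷ 2.2 = 143.6364 kg.
Protein = 2.2 g/kg × 143.6364 kg = 316 g/day.

316.0 g/day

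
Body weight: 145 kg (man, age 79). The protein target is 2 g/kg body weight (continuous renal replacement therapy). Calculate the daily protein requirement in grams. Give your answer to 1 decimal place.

Protein = 2 g/kg × 145 kg = 290 g/day.

290.0 g/day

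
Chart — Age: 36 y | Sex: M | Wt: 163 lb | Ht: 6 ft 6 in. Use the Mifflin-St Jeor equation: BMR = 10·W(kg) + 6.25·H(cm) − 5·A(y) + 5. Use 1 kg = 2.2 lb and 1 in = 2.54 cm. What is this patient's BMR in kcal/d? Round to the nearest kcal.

Convert to metric: weight = 163 ÷ 2.2 = 74.0909 kg; height = (6×12 + 6) × 2.54 = 78 × 2.54 = 198.12 cm.
Mifflin-St Jeor (male): BMR = 10(74.0909) + 6.25(198.12) − 5(36) + 5 = 740.9091 + 1238.25 − 180 + 5 = 1804.1591 kcal/day.

1804 kcal/d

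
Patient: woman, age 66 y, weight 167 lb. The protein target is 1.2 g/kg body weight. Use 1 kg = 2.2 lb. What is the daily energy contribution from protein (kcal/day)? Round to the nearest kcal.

Weight in kg = 167 ÷ 2.2 = 75.9091 kg.
Protein = 1.2 g/kg × 75.9091 kg = 91.0909 g/day.
Protein energy = 91.0909 g × 4 kcal/g = 364.3636 kcal/day.

364 kcal/day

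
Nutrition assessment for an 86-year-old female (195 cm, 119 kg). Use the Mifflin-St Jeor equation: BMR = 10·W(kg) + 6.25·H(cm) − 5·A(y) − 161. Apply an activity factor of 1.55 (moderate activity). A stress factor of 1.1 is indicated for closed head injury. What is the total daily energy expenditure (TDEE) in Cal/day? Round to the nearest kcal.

Mifflin-St Jeor (female): BMR = 10(119) + 6.25(195) − 5(86) − 161 = 1190 + 1218.75 − 430 − 161 = 1817.75 kcal/day.
TEE = BMR × activity factor = 1817.75 × 1.55 = 2817.5125 kcal/day.
Apply stress factor: 2817.5125 × 1.1 = 3099.2638 kcal/day.

3099 Cal/day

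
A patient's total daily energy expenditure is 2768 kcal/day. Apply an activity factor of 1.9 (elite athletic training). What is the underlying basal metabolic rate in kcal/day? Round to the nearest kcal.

1457 kcal/day

BMR = TEE ÷ activity factor = 2768 ÷ 1.9 = 1456.8421 kcal/day.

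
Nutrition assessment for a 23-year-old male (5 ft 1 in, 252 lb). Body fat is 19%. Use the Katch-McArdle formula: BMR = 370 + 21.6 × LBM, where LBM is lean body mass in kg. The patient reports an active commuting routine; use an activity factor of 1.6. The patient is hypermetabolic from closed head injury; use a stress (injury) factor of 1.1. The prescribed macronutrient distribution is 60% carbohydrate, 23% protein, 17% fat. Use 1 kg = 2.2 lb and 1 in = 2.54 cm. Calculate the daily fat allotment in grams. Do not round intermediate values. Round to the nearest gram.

79 g/day

Convert to metric: weight = 252 ÷ 2.2 = 114.5455 kg; height = (5×12 + 1) × 2.54 = 61 × 2.54 = 154.94 cm.
LBM = 114.5455 × (1 − 0.19) = 92.7818 kg. Katch-McArdle: BMR = 370 + 21.6 × 92.7818 = 2374.0873 kcal/day.
TEE = 2374.0873 × 1.6 = 3798.5396 kcal/day.
With stress factor 1.1: 3798.5396 × 1.1 = 4178.3936 kcal/day.
Fat energy = 17% × 4178.3936 = 710.3269 kcal.
Fat = 710.3269 ÷ 9 kcal/g = 78.9252 g.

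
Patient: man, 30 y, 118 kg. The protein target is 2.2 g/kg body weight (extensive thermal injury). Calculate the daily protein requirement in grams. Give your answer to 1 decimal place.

259.6 g/day

Protein = 2.2 g/kg × 118 kg = 259.6 g/day.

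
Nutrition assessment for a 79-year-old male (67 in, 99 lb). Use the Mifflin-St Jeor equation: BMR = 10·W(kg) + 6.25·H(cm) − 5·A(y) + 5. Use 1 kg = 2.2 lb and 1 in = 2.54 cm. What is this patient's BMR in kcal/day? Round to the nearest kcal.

1124 kcal/day

Convert to metric: weight = 99 ÷ 2.2 = 45 kg; height = 67 × 2.54 = 170.18 cm.
Mifflin-St Jeor (male): BMR = 10(45) + 6.25(170.18) − 5(79) + 5 = 450 + 1063.625 − 395 + 5 = 1123.625 kcal/day.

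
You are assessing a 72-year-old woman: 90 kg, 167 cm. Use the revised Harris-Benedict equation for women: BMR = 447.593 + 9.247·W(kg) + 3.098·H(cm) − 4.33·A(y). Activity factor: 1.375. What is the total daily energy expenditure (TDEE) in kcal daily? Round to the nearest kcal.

Harris-Benedict: BMR = 447.593 + 9.247(90) + 3.098(167) − 4.33(72) = 1485.429 kcal/day.
TEE = BMR × activity factor = 1485.429 × 1.375 = 2042.4649 kcal/day.

2042 kcal daily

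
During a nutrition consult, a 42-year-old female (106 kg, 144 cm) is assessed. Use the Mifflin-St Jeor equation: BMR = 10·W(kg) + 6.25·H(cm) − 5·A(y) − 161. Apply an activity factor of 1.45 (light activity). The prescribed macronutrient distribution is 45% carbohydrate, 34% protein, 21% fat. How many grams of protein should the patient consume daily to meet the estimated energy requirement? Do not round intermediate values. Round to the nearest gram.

196 g/day

Mifflin-St Jeor (female): BMR = 10(106) + 6.25(144) − 5(42) − 161 = 1060 + 900 − 210 − 161 = 1589 kcal/day.
TEE = 1589 × 1.45 = 2304.05 kcal/day.
Protein energy = 34% × 2304.05 = 783.377 kcal.
Protein = 783.377 ÷ 4 kcal/g = 195.8443 g.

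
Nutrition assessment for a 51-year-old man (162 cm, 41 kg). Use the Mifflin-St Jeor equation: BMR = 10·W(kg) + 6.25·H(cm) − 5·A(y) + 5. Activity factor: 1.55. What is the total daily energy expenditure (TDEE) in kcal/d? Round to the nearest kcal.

1817 kcal/d

Mifflin-St Jeor (male): BMR = 10(41) + 6.25(162) − 5(51) + 5 = 410 + 1012.5 − 255 + 5 = 1172.5 kcal/day.
TEE = BMR × activity factor = 1172.5 × 1.55 = 1817.375 kcal/day.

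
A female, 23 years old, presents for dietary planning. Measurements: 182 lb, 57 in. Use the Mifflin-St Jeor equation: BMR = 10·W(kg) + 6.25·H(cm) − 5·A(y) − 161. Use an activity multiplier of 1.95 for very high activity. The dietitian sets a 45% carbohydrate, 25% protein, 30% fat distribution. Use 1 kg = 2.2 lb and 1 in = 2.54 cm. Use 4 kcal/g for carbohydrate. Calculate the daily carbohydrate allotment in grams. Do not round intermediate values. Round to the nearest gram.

Convert to metric: weight = 182 ÷ 2.2 = 82.7273 kg; height = 57 × 2.54 = 144.78 cm.
Mifflin-St Jeor (female): BMR = 10(82.7273) + 6.25(144.78) − 5(23) − 161 = 827.2727 + 904.875 − 115 − 161 = 1456.1477 kcal/day.
TEE = 1456.1477 × 1.95 = 2839.4881 kcal/day.
Carbohydrate energy = 45% × 2839.4881 = 1277.7696 kcal.
Carbohydrate = 1277.7696 ÷ 4 kcal/g = 319.4424 g.

319 g/day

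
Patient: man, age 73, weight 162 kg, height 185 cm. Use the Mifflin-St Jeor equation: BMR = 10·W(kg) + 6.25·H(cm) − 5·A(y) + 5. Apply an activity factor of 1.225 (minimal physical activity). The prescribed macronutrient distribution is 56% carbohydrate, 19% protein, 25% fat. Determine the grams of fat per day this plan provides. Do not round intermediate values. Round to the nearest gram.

Mifflin-St Jeor (male): BMR = 10(162) + 6.25(185) − 5(73) + 5 = 1620 + 1156.25 − 365 + 5 = 2416.25 kcal/day.
TEE = 2416.25 × 1.225 = 2959.9063 kcal/day.
Fat energy = 25% × 2959.9063 = 739.9766 kcal.
Fat = 739.9766 ÷ 9 kcal/g = 82.2196 g.

82 g/day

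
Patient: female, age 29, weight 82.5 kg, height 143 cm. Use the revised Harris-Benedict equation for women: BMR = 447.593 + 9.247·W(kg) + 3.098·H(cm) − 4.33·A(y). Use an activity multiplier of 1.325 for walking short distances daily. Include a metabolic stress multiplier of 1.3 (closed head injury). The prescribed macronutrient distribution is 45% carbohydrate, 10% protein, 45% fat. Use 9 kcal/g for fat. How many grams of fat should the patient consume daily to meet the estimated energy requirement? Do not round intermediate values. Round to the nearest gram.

132 g/day

Harris-Benedict: BMR = 447.593 + 9.247(82.5) + 3.098(143) − 4.33(29) = 1527.9145 kcal/day.
TEE = 1527.9145 × 1.325 = 2024.4867 kcal/day.
With stress factor 1.3: 2024.4867 × 1.3 = 2631.8327 kcal/day.
Fat energy = 45% × 2631.8327 = 1184.3247 kcal.
Fat = 1184.3247 ÷ 9 kcal/g = 131.5916 g.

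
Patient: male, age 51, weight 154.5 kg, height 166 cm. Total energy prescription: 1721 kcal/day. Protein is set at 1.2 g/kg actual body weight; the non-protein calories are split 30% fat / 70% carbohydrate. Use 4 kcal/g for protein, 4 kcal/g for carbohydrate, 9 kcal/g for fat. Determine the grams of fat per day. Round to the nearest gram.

Protein = 1.2 × 154.5 = 185.4 g → 185.4 × 4 = 741.6 kcal.
Non-protein calories = 1721 − 741.6 = 979.4 kcal.
Fat: 30% × 979.4 = 293.82 kcal; carbohydrate: 685.58 kcal.
Fat: 293.82 kcal ÷ 9 kcal/g = 32.6467 g.

33 g/day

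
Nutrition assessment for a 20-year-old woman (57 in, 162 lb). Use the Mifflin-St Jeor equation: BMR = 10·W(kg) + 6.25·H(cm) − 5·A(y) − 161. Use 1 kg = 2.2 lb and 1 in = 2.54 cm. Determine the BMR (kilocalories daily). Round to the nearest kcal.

1380 kilocalories daily

Convert to metric: weight = 162 ÷ 2.2 = 73.6364 kg; height = 57 × 2.54 = 144.78 cm.
Mifflin-St Jeor (female): BMR = 10(73.6364) + 6.25(144.78) − 5(20) − 161 = 736.3636 + 904.875 − 100 − 161 = 1380.2386 kcal/day.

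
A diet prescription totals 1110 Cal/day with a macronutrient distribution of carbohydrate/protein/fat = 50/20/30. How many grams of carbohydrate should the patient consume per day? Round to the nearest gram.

Carbohydrate energy = 50% × 1110 = 555 kcal.
At 4 kcal/g: 555 ÷ 4 = 138.75 g.

139 g/day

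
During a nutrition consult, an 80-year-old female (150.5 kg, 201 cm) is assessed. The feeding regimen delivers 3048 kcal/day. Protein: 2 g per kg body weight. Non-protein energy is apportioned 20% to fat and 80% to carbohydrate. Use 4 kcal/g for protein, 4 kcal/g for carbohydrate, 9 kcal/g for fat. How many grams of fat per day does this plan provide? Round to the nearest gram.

41 g/day

Protein = 2 × 150.5 = 301 g → 301 × 4 = 1204 kcal.
Non-protein calories = 3048 − 1204 = 1844 kcal.
Fat: 20% × 1844 = 368.8 kcal; carbohydrate: 1475.2 kcal.
Fat: 368.8 kcal ÷ 9 kcal/g = 40.9778 g.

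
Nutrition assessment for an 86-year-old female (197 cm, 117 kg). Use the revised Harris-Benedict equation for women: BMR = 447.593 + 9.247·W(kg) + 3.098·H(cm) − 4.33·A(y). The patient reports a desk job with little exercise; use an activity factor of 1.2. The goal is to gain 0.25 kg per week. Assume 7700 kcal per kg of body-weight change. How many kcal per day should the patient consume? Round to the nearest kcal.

2396 kcal per day

Harris-Benedict: BMR = 447.593 + 9.247(117) + 3.098(197) − 4.33(86) = 1767.418 kcal/day.
TEE = 1767.418 × 1.2 = 2120.9016 kcal/day.
Required daily surplus = 0.25 × 7700 ÷ 7 = 275 kcal/day.
Target intake = 2120.9016 + 275 = 2395.9016 kcal/day.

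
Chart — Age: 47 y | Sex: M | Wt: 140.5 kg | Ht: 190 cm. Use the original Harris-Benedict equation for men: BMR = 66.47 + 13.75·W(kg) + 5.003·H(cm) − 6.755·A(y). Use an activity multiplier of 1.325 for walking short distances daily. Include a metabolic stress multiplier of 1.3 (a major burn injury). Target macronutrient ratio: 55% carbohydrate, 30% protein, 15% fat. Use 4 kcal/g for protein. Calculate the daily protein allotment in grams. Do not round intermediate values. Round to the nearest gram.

Harris-Benedict: BMR = 66.47 + 13.75(140.5) + 5.003(190) − 6.755(47) = 2631.43 kcal/day.
TEE = 2631.43 × 1.325 = 3486.6448 kcal/day.
With stress factor 1.3: 3486.6448 × 1.3 = 4532.6382 kcal/day.
Protein energy = 30% × 4532.6382 = 1359.7915 kcal.
Protein = 1359.7915 ÷ 4 kcal/g = 339.9479 g.

340 g/day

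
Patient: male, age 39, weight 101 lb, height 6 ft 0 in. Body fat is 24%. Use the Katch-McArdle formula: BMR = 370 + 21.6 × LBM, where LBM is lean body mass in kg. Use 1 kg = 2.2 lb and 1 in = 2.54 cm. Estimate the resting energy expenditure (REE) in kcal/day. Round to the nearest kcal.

Convert to metric: weight = 101 ÷ 2.2 = 45.9091 kg; height = (6×12 + 0) × 2.54 = 72 × 2.54 = 182.88 cm.
LBM = 45.9091 × (1 − 0.24) = 34.8909 kg. Katch-McArdle: BMR = 370 + 21.6 × 34.8909 = 1123.6436 kcal/day.

1124 kcal/day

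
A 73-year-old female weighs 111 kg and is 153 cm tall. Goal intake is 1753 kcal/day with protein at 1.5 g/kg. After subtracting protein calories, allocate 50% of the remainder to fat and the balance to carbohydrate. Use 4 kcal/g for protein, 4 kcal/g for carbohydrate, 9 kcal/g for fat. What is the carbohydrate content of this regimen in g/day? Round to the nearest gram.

136 g/day

Protein = 1.5 × 111 = 166.5 g → 166.5 × 4 = 666 kcal.
Non-protein calories = 1753 − 666 = 1087 kcal.
Fat: 50% × 1087 = 543.5 kcal; carbohydrate: 543.5 kcal.
Carbohydrate: 543.5 kcal ÷ 4 kcal/g = 135.875 g.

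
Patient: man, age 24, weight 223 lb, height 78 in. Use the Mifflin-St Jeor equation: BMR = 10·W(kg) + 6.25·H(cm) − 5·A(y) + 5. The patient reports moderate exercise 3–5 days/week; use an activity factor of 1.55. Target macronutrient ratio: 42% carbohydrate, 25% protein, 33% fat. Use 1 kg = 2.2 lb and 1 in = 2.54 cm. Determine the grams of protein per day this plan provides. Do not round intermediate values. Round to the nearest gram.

Convert to metric: weight = 223 ÷ 2.2 = 101.3636 kg; height = 78 × 2.54 = 198.12 cm.
Mifflin-St Jeor (male): BMR = 10(101.3636) + 6.25(198.12) − 5(24) + 5 = 1013.6364 + 1238.25 − 120 + 5 = 2136.8864 kcal/day.
TEE = 2136.8864 × 1.55 = 3312.1739 kcal/day.
Protein energy = 25% × 3312.1739 = 828.0435 kcal.
Protein = 828.0435 ÷ 4 kcal/g = 207.0109 g.

207 g/day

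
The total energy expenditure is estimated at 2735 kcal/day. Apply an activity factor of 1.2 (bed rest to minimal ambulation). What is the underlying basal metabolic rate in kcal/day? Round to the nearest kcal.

BMR = TEE ÷ activity factor = 2735 ÷ 1.2 = 2279.1667 kcal/day.

2279 kcal/day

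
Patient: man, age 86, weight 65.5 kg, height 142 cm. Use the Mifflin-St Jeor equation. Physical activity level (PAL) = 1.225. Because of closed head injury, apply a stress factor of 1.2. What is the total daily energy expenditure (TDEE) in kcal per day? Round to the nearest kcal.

1643 kcal per day

Mifflin-St Jeor (male): BMR = 10(65.5) + 6.25(142) − 5(86) + 5 = 655 + 887.5 − 430 + 5 = 1117.5 kcal/day.
TEE = BMR × activity factor = 1117.5 × 1.225 = 1368.9375 kcal/day.
Apply stress factor: 1368.9375 × 1.2 = 1642.725 kcal/day.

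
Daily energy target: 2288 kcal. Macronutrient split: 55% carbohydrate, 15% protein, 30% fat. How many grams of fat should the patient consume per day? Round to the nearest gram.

Fat energy = 30% × 2288 = 686.4 kcal.
At 9 kcal/g: 686.4 ÷ 9 = 76.2667 g.

76 g/day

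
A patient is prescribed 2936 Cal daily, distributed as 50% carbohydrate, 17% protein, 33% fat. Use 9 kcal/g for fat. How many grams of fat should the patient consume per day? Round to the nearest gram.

108 g/day

Fat energy = 33% × 2936 = 968.88 kcal.
At 9 kcal/g: 968.88 ÷ 9 = 107.6533 g.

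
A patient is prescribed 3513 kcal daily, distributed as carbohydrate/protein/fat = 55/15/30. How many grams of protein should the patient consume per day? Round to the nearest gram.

132 g/day

Protein energy = 15% × 3513 = 526.95 kcal.
At 4 kcal/g: 526.95 ÷ 4 = 131.7375 g.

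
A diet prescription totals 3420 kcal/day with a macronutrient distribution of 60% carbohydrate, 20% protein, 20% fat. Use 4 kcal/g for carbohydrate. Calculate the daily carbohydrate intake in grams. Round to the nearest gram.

513 g/day

Carbohydrate energy = 60% × 3420 = 2052 kcal.
At 4 kcal/g: 2052 ÷ 4 = 513 g.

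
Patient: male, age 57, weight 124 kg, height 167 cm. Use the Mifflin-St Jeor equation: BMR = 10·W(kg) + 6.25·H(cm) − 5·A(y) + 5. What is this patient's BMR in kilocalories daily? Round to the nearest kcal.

Mifflin-St Jeor (male): BMR = 10(124) + 6.25(167) − 5(57) + 5 = 1240 + 1043.75 − 285 + 5 = 2003.75 kcal/day.

2004 kilocalories daily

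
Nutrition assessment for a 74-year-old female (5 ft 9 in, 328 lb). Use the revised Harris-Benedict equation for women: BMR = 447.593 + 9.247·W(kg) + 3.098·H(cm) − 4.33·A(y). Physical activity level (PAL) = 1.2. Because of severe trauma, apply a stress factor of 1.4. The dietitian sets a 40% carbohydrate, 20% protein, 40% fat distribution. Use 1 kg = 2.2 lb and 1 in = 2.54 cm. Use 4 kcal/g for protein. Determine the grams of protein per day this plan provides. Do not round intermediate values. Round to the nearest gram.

Convert to metric: weight = 328 ÷ 2.2 = 149.0909 kg; height = (5×12 + 9) × 2.54 = 69 × 2.54 = 175.26 cm.
Harris-Benedict: BMR = 447.593 + 9.247(149.0909) + 3.098(175.26) − 4.33(74) = 2048.7721 kcal/day.
TEE = 2048.7721 × 1.2 = 2458.5265 kcal/day.
With stress factor 1.4: 2458.5265 × 1.4 = 3441.9372 kcal/day.
Protein energy = 20% × 3441.9372 = 688.3874 kcal.
Protein = 688.3874 ÷ 4 kcal/g = 172.0969 g.

172 g/day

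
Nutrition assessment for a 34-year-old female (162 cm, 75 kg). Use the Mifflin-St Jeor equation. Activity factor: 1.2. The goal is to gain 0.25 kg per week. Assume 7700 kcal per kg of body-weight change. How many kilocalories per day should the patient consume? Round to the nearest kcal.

1993 kilocalories per day

Mifflin-St Jeor (female): BMR = 10(75) + 6.25(162) − 5(34) − 161 = 750 + 1012.5 − 170 − 161 = 1431.5 kcal/day.
TEE = 1431.5 × 1.2 = 1717.8 kcal/day.
Required daily surplus = 0.25 × 7700 ÷ 7 = 275 kcal/day.
Target intake = 1717.8 + 275 = 1992.8 kcal/day.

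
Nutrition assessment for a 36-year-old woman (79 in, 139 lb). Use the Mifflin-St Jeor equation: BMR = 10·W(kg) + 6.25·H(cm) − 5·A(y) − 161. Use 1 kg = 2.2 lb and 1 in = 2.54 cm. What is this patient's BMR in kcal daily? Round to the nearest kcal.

1545 kcal daily

Convert to metric: weight = 139 ÷ 2.2 = 63.1818 kg; height = 79 × 2.54 = 200.66 cm.
Mifflin-St Jeor (female): BMR = 10(63.1818) + 6.25(200.66) − 5(36) − 161 = 631.8182 + 1254.125 − 180 − 161 = 1544.9432 kcal/day.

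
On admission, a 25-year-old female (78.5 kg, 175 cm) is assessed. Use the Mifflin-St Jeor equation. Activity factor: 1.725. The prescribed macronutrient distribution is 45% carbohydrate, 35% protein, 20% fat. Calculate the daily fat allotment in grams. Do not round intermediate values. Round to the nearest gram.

Mifflin-St Jeor (female): BMR = 10(78.5) + 6.25(175) − 5(25) − 161 = 785 + 1093.75 − 125 − 161 = 1592.75 kcal/day.
TEE = 1592.75 × 1.725 = 2747.4938 kcal/day.
Fat energy = 20% × 2747.4938 = 549.4988 kcal.
Fat = 549.4988 ÷ 9 kcal/g = 61.0554 g.

61 g/day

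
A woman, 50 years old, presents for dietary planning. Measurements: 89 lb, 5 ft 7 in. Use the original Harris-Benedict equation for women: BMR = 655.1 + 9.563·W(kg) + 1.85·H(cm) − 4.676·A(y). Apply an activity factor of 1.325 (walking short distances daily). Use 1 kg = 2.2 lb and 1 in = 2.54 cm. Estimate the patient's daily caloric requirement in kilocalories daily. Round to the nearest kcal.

1488 kilocalories daily

Convert to metric: weight = 89 ÷ 2.2 = 40.4545 kg; height = (5×12 + 7) × 2.54 = 67 × 2.54 = 170.18 cm.
Harris-Benedict: BMR = 655.1 + 9.563(40.4545) + 1.85(170.18) − 4.676(50) = 1122.9998 kcal/day.
TEE = BMR × activity factor = 1122.9998 × 1.325 = 1487.9748 kcal/day.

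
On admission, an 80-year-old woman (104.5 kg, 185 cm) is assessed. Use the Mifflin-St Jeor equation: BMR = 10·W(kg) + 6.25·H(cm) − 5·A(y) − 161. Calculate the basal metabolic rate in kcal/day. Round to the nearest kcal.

1640 kcal/day

Mifflin-St Jeor (female): BMR = 10(104.5) + 6.25(185) − 5(80) − 161 = 1045 + 1156.25 − 400 − 161 = 1640.25 kcal/day.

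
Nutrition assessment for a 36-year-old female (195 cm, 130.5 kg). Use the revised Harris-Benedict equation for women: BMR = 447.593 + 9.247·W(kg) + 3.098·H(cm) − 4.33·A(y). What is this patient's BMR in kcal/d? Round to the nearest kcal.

Harris-Benedict: BMR = 447.593 + 9.247(130.5) + 3.098(195) − 4.33(36) = 2102.5565 kcal/day.

2103 kcal/d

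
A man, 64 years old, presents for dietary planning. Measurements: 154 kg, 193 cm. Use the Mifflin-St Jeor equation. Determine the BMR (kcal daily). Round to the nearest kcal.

2431 kcal daily

Mifflin-St Jeor (male): BMR = 10(154) + 6.25(193) − 5(64) + 5 = 1540 + 1206.25 − 320 + 5 = 2431.25 kcal/day.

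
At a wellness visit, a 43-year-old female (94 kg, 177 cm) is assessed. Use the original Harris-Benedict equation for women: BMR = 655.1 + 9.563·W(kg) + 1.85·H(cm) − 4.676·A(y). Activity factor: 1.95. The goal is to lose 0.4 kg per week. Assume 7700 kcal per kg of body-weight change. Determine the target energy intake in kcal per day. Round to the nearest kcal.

2837 kcal per day

Harris-Benedict: BMR = 655.1 + 9.563(94) + 1.85(177) − 4.676(43) = 1680.404 kcal/day.
TEE = 1680.404 × 1.95 = 3276.7878 kcal/day.
Required daily deficit = 0.4 × 7700 ÷ 7 = 440 kcal/day.
Target intake = 3276.7878 − 440 = 2836.7878 kcal/day.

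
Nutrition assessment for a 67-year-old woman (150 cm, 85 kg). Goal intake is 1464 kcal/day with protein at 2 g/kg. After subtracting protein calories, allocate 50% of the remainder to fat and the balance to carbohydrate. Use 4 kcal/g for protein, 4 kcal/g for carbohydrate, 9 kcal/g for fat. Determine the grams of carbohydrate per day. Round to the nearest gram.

98 g/day

Protein = 2 × 85 = 170 g → 170 × 4 = 680 kcal.
Non-protein calories = 1464 − 680 = 784 kcal.
Fat: 50% × 784 = 392 kcal; carbohydrate: 392 kcal.
Carbohydrate: 392 kcal ÷ 4 kcal/g = 98 g.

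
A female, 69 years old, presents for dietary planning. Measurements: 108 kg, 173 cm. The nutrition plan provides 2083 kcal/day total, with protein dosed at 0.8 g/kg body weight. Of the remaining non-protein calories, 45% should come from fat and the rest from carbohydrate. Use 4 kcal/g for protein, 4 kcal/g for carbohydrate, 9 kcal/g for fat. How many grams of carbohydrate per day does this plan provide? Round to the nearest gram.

Protein = 0.8 × 108 = 86.4 g → 86.4 × 4 = 345.6 kcal.
Non-protein calories = 2083 − 345.6 = 1737.4 kcal.
Fat: 45% × 1737.4 = 781.83 kcal; carbohydrate: 955.57 kcal.
Carbohydrate: 955.57 kcal ÷ 4 kcal/g = 238.8925 g.

239 g/day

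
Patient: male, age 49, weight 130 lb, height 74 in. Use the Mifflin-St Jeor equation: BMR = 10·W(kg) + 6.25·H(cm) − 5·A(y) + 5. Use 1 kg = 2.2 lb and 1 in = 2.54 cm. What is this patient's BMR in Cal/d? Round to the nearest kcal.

1526 Cal/d

Convert to metric: weight = 130 ÷ 2.2 = 59.0909 kg; height = 74 × 2.54 = 187.96 cm.
Mifflin-St Jeor (male): BMR = 10(59.0909) + 6.25(187.96) − 5(49) + 5 = 590.9091 + 1174.75 − 245 + 5 = 1525.6591 kcal/day.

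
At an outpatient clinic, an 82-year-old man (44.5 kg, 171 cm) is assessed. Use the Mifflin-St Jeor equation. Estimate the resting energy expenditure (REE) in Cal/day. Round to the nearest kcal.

1109 Cal/day

Mifflin-St Jeor (male): BMR = 10(44.5) + 6.25(171) − 5(82) + 5 = 445 + 1068.75 − 410 + 5 = 1108.75 kcal/day.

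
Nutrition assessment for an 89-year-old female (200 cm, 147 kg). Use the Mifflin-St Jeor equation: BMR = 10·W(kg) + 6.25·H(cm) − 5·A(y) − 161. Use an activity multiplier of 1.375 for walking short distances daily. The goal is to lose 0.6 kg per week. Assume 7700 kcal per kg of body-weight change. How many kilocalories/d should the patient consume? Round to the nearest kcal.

2247 kilocalories/d

Mifflin-St Jeor (female): BMR = 10(147) + 6.25(200) − 5(89) − 161 = 1470 + 1250 − 445 − 161 = 2114 kcal/day.
TEE = 2114 × 1.375 = 2906.75 kcal/day.
Required daily deficit = 0.6 × 7700 ÷ 7 = 660 kcal/day.
Target intake = 2906.75 − 660 = 2246.75 kcal/day.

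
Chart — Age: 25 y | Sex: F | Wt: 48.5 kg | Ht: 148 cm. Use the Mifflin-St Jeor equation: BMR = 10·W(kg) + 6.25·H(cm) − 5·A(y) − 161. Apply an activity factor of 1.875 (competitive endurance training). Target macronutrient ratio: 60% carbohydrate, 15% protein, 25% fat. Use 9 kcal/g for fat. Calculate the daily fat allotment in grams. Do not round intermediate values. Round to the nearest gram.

Mifflin-St Jeor (female): BMR = 10(48.5) + 6.25(148) − 5(25) − 161 = 485 + 925 − 125 − 161 = 1124 kcal/day.
TEE = 1124 × 1.875 = 2107.5 kcal/day.
Fat energy = 25% × 2107.5 = 526.875 kcal.
Fat = 526.875 ÷ 9 kcal/g = 58.5417 g.

59 g/day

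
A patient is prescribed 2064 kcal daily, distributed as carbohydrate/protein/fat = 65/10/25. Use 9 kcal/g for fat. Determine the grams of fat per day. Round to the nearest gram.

Fat energy = 25% × 2064 = 516 kcal.
At 9 kcal/g: 516 ÷ 9 = 57.3333 g.

57 g/day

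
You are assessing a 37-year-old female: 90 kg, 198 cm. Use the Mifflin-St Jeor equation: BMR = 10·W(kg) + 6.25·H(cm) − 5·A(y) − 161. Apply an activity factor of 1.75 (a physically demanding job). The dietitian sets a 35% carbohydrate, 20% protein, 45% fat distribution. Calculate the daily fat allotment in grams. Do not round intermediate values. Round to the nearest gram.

157 g/day

Mifflin-St Jeor (female): BMR = 10(90) + 6.25(198) − 5(37) − 161 = 900 + 1237.5 − 185 − 161 = 1791.5 kcal/day.
TEE = 1791.5 × 1.75 = 3135.125 kcal/day.
Fat energy = 45% × 3135.125 = 1410.8063 kcal.
Fat = 1410.8063 ÷ 9 kcal/g = 156.7563 g.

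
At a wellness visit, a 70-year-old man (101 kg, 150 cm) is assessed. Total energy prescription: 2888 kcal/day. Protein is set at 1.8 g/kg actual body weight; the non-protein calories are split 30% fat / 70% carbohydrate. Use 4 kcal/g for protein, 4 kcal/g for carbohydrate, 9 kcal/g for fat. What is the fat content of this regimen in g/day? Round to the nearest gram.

72 g/day

Protein = 1.8 × 101 = 181.8 g → 181.8 × 4 = 727.2 kcal.
Non-protein calories = 2888 − 727.2 = 2160.8 kcal.
Fat: 30% × 2160.8 = 648.24 kcal; carbohydrate: 1512.56 kcal.
Fat: 648.24 kcal ÷ 9 kcal/g = 72.0267 g.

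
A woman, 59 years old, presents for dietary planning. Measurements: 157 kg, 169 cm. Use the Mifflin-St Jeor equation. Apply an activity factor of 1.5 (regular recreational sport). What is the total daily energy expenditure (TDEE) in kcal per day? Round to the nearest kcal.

Mifflin-St Jeor (female): BMR = 10(157) + 6.25(169) − 5(59) − 161 = 1570 + 1056.25 − 295 − 161 = 2170.25 kcal/day.
TEE = BMR × activity factor = 2170.25 × 1.5 = 3255.375 kcal/day.

3255 kcal per day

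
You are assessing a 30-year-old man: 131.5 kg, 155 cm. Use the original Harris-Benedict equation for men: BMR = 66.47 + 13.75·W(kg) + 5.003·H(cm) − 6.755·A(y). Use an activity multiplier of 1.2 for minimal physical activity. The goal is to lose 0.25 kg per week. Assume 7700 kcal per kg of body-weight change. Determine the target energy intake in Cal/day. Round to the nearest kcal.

Harris-Benedict: BMR = 66.47 + 13.75(131.5) + 5.003(155) − 6.755(30) = 2447.41 kcal/day.
TEE = 2447.41 × 1.2 = 2936.892 kcal/day.
Required daily deficit = 0.25 × 7700 ÷ 7 = 275 kcal/day.
Target intake = 2936.892 − 275 = 2661.892 kcal/day.

2662 Cal/day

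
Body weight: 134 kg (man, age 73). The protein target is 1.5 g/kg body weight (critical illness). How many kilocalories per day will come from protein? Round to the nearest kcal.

804 kcal/day

Protein = 1.5 g/kg × 134 kg = 201 g/day.
Protein energy = 201 g × 4 kcal/g = 804 kcal/day.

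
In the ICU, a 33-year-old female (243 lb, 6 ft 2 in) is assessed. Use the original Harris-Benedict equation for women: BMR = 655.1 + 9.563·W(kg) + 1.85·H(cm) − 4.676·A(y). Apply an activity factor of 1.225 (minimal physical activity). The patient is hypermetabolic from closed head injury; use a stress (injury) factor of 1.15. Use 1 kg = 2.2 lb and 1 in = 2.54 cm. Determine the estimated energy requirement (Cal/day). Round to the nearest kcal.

Convert to metric: weight = 243 ÷ 2.2 = 110.4545 kg; height = (6×12 + 2) × 2.54 = 74 × 2.54 = 187.96 cm.
Harris-Benedict: BMR = 655.1 + 9.563(110.4545) + 1.85(187.96) − 4.676(33) = 1904.7948 kcal/day.
TEE = BMR × activity factor = 1904.7948 × 1.225 = 2333.3737 kcal/day.
Apply stress factor: 2333.3737 × 1.15 = 2683.3797 kcal/day.

2683 Cal/day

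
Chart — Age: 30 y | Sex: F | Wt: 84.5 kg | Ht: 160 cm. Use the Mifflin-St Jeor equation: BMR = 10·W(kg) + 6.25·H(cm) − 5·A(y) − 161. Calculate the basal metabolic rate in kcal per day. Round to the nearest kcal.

Mifflin-St Jeor (female): BMR = 10(84.5) + 6.25(160) − 5(30) − 161 = 845 + 1000 − 150 − 161 = 1534 kcal/day.

1534 kcal per day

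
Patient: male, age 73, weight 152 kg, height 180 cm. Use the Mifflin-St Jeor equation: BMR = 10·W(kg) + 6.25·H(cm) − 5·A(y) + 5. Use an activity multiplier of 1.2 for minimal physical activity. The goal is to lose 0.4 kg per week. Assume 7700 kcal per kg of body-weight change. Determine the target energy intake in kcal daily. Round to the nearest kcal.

2302 kcal daily

Mifflin-St Jeor (male): BMR = 10(152) + 6.25(180) − 5(73) + 5 = 1520 + 1125 − 365 + 5 = 2285 kcal/day.
TEE = 2285 × 1.2 = 2742 kcal/day.
Required daily deficit = 0.4 × 7700 ÷ 7 = 440 kcal/day.
Target intake = 2742 − 440 = 2302 kcal/day.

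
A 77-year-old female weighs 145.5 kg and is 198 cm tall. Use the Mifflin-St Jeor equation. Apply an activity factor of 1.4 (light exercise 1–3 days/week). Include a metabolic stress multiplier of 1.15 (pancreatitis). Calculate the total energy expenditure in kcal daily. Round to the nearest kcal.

3456 kcal daily

Mifflin-St Jeor (female): BMR = 10(145.5) + 6.25(198) − 5(77) − 161 = 1455 + 1237.5 − 385 − 161 = 2146.5 kcal/day.
TEE = BMR × activity factor = 2146.5 × 1.4 = 3005.1 kcal/day.
Apply stress factor: 3005.1 × 1.15 = 3455.865 kcal/day.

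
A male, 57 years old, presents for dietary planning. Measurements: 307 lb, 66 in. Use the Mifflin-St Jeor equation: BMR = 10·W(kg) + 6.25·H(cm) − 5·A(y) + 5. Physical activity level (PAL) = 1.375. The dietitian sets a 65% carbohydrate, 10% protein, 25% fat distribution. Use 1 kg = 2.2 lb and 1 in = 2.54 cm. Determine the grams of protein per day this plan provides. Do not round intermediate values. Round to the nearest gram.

74 g/day

Convert to metric: weight = 307 ÷ 2.2 = 139.5455 kg; height = 66 × 2.54 = 167.64 cm.
Mifflin-St Jeor (male): BMR = 10(139.5455) + 6.25(167.64) − 5(57) + 5 = 1395.4545 + 1047.75 − 285 + 5 = 2163.2045 kcal/day.
TEE = 2163.2045 × 1.375 = 2974.4062 kcal/day.
Protein energy = 10% × 2974.4062 = 297.4406 kcal.
Protein = 297.4406 ÷ 4 kcal/g = 74.3602 g.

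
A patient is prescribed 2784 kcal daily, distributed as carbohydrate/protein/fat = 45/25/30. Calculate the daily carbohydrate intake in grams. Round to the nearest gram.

Carbohydrate energy = 45% × 2784 = 1252.8 kcal.
At 4 kcal/g: 1252.8 ÷ 4 = 313.2 g.

313 g/day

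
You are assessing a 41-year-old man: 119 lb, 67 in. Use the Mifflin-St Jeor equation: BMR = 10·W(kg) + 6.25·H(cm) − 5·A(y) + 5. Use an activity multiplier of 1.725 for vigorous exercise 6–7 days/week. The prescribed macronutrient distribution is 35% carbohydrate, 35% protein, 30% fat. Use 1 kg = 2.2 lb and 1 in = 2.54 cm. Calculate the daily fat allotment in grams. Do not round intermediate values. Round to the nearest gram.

81 g/day

Convert to metric: weight = 119 ÷ 2.2 = 54.0909 kg; height = 67 × 2.54 = 170.18 cm.
Mifflin-St Jeor (male): BMR = 10(54.0909) + 6.25(170.18) − 5(41) + 5 = 540.9091 + 1063.625 − 205 + 5 = 1404.5341 kcal/day.
TEE = 1404.5341 × 1.725 = 2422.8213 kcal/day.
Fat energy = 30% × 2422.8213 = 726.8464 kcal.
Fat = 726.8464 ÷ 9 kcal/g = 80.7607 g.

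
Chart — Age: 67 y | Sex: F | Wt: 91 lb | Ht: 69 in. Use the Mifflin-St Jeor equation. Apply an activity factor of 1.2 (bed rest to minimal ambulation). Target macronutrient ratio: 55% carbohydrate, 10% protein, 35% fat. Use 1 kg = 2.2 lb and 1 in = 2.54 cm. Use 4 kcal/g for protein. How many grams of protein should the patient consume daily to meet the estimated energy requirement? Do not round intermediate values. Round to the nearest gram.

30 g/day

Convert to metric: weight = 91 ÷ 2.2 = 41.3636 kg; height = 69 × 2.54 = 175.26 cm.
Mifflin-St Jeor (female): BMR = 10(41.3636) + 6.25(175.26) − 5(67) − 161 = 413.6364 + 1095.375 − 335 − 161 = 1013.0114 kcal/day.
TEE = 1013.0114 × 1.2 = 1215.6136 kcal/day.
Protein energy = 10% × 1215.6136 = 121.5614 kcal.
Protein = 121.5614 ÷ 4 kcal/g = 30.3903 g.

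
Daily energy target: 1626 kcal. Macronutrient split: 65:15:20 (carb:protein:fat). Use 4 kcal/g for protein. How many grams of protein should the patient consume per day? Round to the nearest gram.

Protein energy = 15% × 1626 = 243.9 kcal.
At 4 kcal/g: 243.9 ÷ 4 = 60.975 g.

61 g/day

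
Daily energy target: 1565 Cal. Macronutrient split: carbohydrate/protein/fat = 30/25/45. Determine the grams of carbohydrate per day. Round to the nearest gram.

Carbohydrate energy = 30% × 1565 = 469.5 kcal.
At 4 kcal/g: 469.5 ÷ 4 = 117.375 g.

117 g/day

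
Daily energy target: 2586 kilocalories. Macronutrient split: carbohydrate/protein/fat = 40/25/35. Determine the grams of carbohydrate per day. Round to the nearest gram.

Carbohydrate energy = 40% × 2586 = 1034.4 kcal.
At 4 kcal/g: 1034.4 ÷ 4 = 258.6 g.

259 g/day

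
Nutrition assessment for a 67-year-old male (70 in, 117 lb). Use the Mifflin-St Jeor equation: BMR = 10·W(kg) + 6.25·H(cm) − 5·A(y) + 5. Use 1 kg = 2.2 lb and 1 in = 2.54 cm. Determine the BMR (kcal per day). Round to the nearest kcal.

Convert to metric: weight = 117 ÷ 2.2 = 53.1818 kg; height = 70 × 2.54 = 177.8 cm.
Mifflin-St Jeor (male): BMR = 10(53.1818) + 6.25(177.8) − 5(67) + 5 = 531.8182 + 1111.25 − 335 + 5 = 1313.0682 kcal/day.

1313 kcal per day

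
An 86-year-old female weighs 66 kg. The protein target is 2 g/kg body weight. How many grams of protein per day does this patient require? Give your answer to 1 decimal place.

Protein = 2 g/kg × 66 kg = 132 g/day.

132.0 g/day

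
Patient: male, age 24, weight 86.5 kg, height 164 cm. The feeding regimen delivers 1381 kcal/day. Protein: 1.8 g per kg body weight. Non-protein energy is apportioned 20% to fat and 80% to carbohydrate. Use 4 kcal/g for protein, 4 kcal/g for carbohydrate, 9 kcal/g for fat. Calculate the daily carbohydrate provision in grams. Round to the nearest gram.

Protein = 1.8 × 86.5 = 155.7 g → 155.7 × 4 = 622.8 kcal.
Non-protein calories = 1381 − 622.8 = 758.2 kcal.
Fat: 20% × 758.2 = 151.64 kcal; carbohydrate: 606.56 kcal.
Carbohydrate: 606.56 kcal ÷ 4 kcal/g = 151.64 g.

152 g/day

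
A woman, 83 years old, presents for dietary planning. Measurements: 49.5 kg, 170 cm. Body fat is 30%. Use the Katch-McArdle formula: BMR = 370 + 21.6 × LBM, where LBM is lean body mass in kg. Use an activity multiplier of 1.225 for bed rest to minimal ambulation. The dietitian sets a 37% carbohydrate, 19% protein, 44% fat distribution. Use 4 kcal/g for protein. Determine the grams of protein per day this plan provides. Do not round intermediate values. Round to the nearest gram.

65 g/day

LBM = 49.5 × (1 − 0.3) = 34.65 kg. Katch-McArdle: BMR = 370 + 21.6 × 34.65 = 1118.44 kcal/day.
TEE = 1118.44 × 1.225 = 1370.089 kcal/day.
Protein energy = 19% × 1370.089 = 260.3169 kcal.
Protein = 260.3169 ÷ 4 kcal/g = 65.0792 g.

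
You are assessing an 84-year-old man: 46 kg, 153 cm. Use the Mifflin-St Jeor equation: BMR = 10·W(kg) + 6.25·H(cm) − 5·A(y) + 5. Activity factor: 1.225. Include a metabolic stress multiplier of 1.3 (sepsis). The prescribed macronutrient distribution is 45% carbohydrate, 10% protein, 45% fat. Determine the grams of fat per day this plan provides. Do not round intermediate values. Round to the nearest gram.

Mifflin-St Jeor (male): BMR = 10(46) + 6.25(153) − 5(84) + 5 = 460 + 956.25 − 420 + 5 = 1001.25 kcal/day.
TEE = 1001.25 × 1.225 = 1226.5313 kcal/day.
With stress factor 1.3: 1226.5313 × 1.3 = 1594.4906 kcal/day.
Fat energy = 45% × 1594.4906 = 717.5208 kcal.
Fat = 717.5208 ÷ 9 kcal/g = 79.7245 g.

80 g/day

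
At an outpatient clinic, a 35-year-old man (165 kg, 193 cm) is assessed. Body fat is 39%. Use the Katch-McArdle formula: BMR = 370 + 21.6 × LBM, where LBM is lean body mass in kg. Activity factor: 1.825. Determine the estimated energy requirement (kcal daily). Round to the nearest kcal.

LBM = 165 × (1 − 0.39) = 100.65 kg. Katch-McArdle: BMR = 370 + 21.6 × 100.65 = 2544.04 kcal/day.
TEE = BMR × activity factor = 2544.04 × 1.825 = 4642.873 kcal/day.

4643 kcal daily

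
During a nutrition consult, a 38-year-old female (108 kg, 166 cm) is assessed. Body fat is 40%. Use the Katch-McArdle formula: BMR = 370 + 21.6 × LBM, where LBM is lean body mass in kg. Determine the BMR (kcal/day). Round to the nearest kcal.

LBM = 108 × (1 − 0.4) = 64.8 kg. Katch-McArdle: BMR = 370 + 21.6 × 64.8 = 1769.68 kcal/day.

1770 kcal/day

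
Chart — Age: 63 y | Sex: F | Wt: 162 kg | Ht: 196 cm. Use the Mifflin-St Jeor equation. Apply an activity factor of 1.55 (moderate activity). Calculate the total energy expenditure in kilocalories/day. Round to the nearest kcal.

Mifflin-St Jeor (female): BMR = 10(162) + 6.25(196) − 5(63) − 161 = 1620 + 1225 − 315 − 161 = 2369 kcal/day.
TEE = BMR × activity factor = 2369 × 1.55 = 3671.95 kcal/day.

3672 kilocalories/day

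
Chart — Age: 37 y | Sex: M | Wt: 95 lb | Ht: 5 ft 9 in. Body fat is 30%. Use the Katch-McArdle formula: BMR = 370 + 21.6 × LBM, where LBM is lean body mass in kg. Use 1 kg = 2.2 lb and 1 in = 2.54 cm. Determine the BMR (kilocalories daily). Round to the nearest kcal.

Convert to metric: weight = 95 ÷ 2.2 = 43.1818 kg; height = (5×12 + 9) × 2.54 = 69 × 2.54 = 175.26 cm.
LBM = 43.1818 × (1 − 0.3) = 30.2273 kg. Katch-McArdle: BMR = 370 + 21.6 × 30.2273 = 1022.9091 kcal/day.

1023 kilocalories daily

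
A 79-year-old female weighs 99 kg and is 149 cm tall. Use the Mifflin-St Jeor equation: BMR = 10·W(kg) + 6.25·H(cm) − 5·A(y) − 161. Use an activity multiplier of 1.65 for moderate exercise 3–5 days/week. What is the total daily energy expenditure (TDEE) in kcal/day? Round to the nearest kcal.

2253 kcal/day

Mifflin-St Jeor (female): BMR = 10(99) + 6.25(149) − 5(79) − 161 = 990 + 931.25 − 395 − 161 = 1365.25 kcal/day.
TEE = BMR × activity factor = 1365.25 × 1.65 = 2252.6625 kcal/day.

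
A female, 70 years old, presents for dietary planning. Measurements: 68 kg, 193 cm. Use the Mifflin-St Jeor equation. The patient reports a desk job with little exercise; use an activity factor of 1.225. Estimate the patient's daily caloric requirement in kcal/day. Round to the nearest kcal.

1685 kcal/day

Mifflin-St Jeor (female): BMR = 10(68) + 6.25(193) − 5(70) − 161 = 680 + 1206.25 − 350 − 161 = 1375.25 kcal/day.
TEE = BMR × activity factor = 1375.25 × 1.225 = 1684.6813 kcal/day.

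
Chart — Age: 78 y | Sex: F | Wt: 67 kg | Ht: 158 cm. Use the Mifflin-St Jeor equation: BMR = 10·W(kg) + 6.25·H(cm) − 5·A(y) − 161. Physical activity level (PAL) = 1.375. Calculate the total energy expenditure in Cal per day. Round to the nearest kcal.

Mifflin-St Jeor (female): BMR = 10(67) + 6.25(158) − 5(78) − 161 = 670 + 987.5 − 390 − 161 = 1106.5 kcal/day.
TEE = BMR × activity factor = 1106.5 × 1.375 = 1521.4375 kcal/day.

1521 Cal per day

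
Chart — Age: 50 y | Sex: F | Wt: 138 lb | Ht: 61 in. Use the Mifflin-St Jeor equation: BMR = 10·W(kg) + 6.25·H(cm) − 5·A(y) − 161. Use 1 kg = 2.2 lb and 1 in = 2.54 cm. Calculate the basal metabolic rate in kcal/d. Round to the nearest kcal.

Convert to metric: weight = 138 ÷ 2.2 = 62.7273 kg; height = 61 × 2.54 = 154.94 cm.
Mifflin-St Jeor (female): BMR = 10(62.7273) + 6.25(154.94) − 5(50) − 161 = 627.2727 + 968.375 − 250 − 161 = 1184.6477 kcal/day.

1185 kcal/d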